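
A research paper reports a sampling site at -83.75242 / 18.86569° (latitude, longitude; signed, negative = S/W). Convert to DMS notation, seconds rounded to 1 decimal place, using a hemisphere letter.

Latitude is negative → S; |value| = 83.752420
Latitude: 0.752420° → 45.14520′; 0.14520 × 60 = 8.712″
Lon: 0.865690 × 60 = 51.94140′ → 51′, remainder × 60 = 56.484″

83°45′8.7″ S, 18°51′56.5″ E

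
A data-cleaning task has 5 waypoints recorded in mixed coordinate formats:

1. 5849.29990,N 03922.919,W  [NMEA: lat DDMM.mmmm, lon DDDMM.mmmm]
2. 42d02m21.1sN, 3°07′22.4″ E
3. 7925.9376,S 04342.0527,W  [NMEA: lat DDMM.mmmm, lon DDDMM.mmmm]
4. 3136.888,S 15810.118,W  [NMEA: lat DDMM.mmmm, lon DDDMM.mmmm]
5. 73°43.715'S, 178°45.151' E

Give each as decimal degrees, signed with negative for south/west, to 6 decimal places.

Point 1:
  φ: split at 2 digits → 58° and 49.2999′; 58 + 49.2999/60 = 58.8216650
  N ⇒ keep positive
  λ: split at 3 digits → 039° and 22.919′; 39 + 22.919/60 = 39.3819833
  W ⇒ negate
Point 2:
  φ: 42° + 2/60 + 21.1/3600 = 42 + 0.033333 + 0.005861 = 42.0391944
  N → positive
  Lon: 3° + 7/60 + 22.4/3600 = 3 + 0.116667 + 0.006222 = 3.1228889
  E ⇒ keep positive
Point 3:
  φ: degrees = first 2 digits = 79, minutes = 25.9376; 79 + 25.9376/60 = 79.4322933
  S → negative
  λ: split at 3 digits → 043° and 42.0527′; 43 + 42.0527/60 = 43.7008783
  hemisphere W, so the sign is −
Point 4:
  φ: degrees = first 2 digits = 31, minutes = 36.888; 31 + 36.888/60 = 31.6148000
  S ⇒ negate
  Lon: degrees = first 3 digits = 158, minutes = 10.118; 158 + 10.118/60 = 158.1686333
  W → negative
Point 5:
  Lat: 43.715′ = 0.728583°; total 73.7285833
  S ⇒ negate
  Lon: 45.151′ = 0.752517°; total 178.7525167
  E ⇒ keep positive

1. 58.821665, -39.381983
2. 42.039194, 3.122889
3. -79.432293, -43.700878
4. -31.614800, -158.168633
5. -73.728583, 178.752517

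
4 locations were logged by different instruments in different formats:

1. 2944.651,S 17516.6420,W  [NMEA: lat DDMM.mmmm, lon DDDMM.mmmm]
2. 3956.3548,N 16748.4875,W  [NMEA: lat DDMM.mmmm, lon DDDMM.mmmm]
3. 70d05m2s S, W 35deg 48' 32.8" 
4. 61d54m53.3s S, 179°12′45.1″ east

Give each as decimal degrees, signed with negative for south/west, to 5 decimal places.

1. -29.74418, -175.27737
2. 39.93925, -167.80813
3. -70.08389, -35.80911
4. -61.91481, 179.21253

Point 1:
  Lat: degrees = first 2 digits = 29, minutes = 44.651; 29 + 44.651/60 = 29.744183
  S ⇒ negate
  Lon: degrees = first 3 digits = 175, minutes = 16.642; 175 + 16.642/60 = 175.277367
  W → negative
Point 2:
  Latitude: split at 2 digits → 39° and 56.3548′; 39 + 56.3548/60 = 39.939247
  N ⇒ keep positive
  Longitude: degrees = first 3 digits = 167, minutes = 48.4875; 167 + 48.4875/60 = 167.808125
  hemisphere W, so the sign is −
Point 3:
  φ: 70° + 5/60 + 2/3600 = 70 + 0.083333 + 0.000556 = 70.083889
  S → negative
  λ: 48′ + 32.8″ = 48.54667′; 35 + 48.54667/60 = 35.809111
  hemisphere W, so the sign is −
Point 4:
  Latitude: 61 + 54/60 + 53.3/3600 = 61.914806
  S ⇒ negate
  λ: 12′ + 45.1″ = 12.75167′; 179 + 12.75167/60 = 179.212528
  E ⇒ keep positive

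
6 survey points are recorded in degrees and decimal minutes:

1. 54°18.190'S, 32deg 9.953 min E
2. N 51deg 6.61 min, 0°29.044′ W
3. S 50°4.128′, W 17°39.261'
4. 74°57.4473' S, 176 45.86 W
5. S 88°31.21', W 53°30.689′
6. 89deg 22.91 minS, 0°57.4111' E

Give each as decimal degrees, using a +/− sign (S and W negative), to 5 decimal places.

1. -54.30317, 32.16588
2. 51.11017, -0.48407
3. -50.06880, -17.65435
4. -74.95746, -176.76433
5. -88.52017, -53.51148
6. -89.38183, 0.95685

Point 1:
  φ: 54 + 18.19/60 = 54.303167
  S → negative
  Lon: 32 + 9.953/60 = 32.165883
  E → positive
Point 2:
  Lat: 51 + 6.61/60 = 51.110167
  N ⇒ keep positive
  λ: 29.044′ = 0.484067°; total 0.484067
  W → negative
Point 3:
  φ: 4.128′ = 0.068800°; total 50.068800
  hemisphere S, so the sign is −
  λ: 39.261′ = 0.654350°; total 17.654350
  hemisphere W, so the sign is −
Point 4:
  φ: 57.4473′ = 0.957455°; total 74.957455
  S ⇒ negate
  Longitude: 45.86′ = 0.764333°; total 176.764333
  W ⇒ negate
Point 5:
  φ: 31.21′ = 0.520167°; total 88.520167
  hemisphere S, so the sign is −
  Longitude: 53 + 30.689/60 = 53.511483
  hemisphere W, so the sign is −
Point 6:
  Lat: 89 + 22.91/60 = 89.381833
  S ⇒ negate
  Lon: 0 + 57.4111/60 = 0.956852
  E → positive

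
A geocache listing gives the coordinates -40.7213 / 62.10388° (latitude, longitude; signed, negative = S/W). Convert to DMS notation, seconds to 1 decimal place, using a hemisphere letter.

40°43′16.7″ S, 62°06′14.0″ E

Latitude is negative → S; |value| = 40.721300
Lat: 0.721300° → 43.27800′; 0.27800 × 60 = 16.680″
Longitude: 0.103880° → 6.23280′; 0.23280 × 60 = 13.968″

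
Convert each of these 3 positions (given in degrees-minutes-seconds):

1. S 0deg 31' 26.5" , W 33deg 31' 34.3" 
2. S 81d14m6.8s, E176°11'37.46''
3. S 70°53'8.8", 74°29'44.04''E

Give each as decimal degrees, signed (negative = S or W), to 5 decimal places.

Point 1:
  φ: 0 + 31/60 + 26.5/3600 = 0.524028
  hemisphere S, so the sign is −
  λ: 31′ + 34.3″ = 31.57167′; 33 + 31.57167/60 = 33.526194
  W ⇒ negate
Point 2:
  Latitude: 14′ + 6.8″ = 14.11333′; 81 + 14.11333/60 = 81.235222
  S → negative
  Lon: 176 + 11/60 + 37.46/3600 = 176.193739
  E ⇒ keep positive
Point 3:
  Latitude: 70° + 53/60 + 8.8/3600 = 70 + 0.883333 + 0.002444 = 70.885778
  S ⇒ negate
  Lon: 74 + 29/60 + 44.04/3600 = 74.495567
  E → positive

1. -0.52403, -33.52619
2. -81.23522, 176.19374
3. -70.88578, 74.49557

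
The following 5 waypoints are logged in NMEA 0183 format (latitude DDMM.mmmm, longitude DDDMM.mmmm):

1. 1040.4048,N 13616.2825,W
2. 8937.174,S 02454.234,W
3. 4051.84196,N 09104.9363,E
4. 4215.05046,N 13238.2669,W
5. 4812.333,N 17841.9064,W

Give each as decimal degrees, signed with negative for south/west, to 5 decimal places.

Point 1:
  φ: degrees = first 2 digits = 10, minutes = 40.4048; 10 + 40.4048/60 = 10.673413
  N → positive
  Longitude: degrees = first 3 digits = 136, minutes = 16.2825; 136 + 16.2825/60 = 136.271375
  W ⇒ negate
Point 2:
  φ: degrees = first 2 digits = 89, minutes = 37.174; 89 + 37.174/60 = 89.619567
  S ⇒ negate
  Lon: split at 3 digits → 024° and 54.234′; 24 + 54.234/60 = 24.903900
  hemisphere W, so the sign is −
Point 3:
  φ: degrees = first 2 digits = 40, minutes = 51.84196; 40 + 51.84196/60 = 40.864033
  N ⇒ keep positive
  Lon: split at 3 digits → 091° and 4.9363′; 91 + 4.9363/60 = 91.082272
  E → positive
Point 4:
  φ: degrees = first 2 digits = 42, minutes = 15.05046; 42 + 15.05046/60 = 42.250841
  N ⇒ keep positive
  Longitude: degrees = first 3 digits = 132, minutes = 38.2669; 132 + 38.2669/60 = 132.637782
  W ⇒ negate
Point 5:
  φ: split at 2 digits → 48° and 12.333′; 48 + 12.333/60 = 48.205550
  N ⇒ keep positive
  λ: split at 3 digits → 178° and 41.9064′; 178 + 41.9064/60 = 178.698440
  W ⇒ negate

1. 10.67341, -136.27138
2. -89.61957, -24.90390
3. 40.86403, 91.08227
4. 42.25084, -132.63778
5. 48.20555, -178.69844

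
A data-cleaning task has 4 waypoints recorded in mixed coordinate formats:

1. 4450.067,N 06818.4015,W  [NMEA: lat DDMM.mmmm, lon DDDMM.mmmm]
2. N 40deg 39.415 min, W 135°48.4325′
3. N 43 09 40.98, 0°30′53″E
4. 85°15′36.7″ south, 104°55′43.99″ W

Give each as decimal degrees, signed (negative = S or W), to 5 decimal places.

1. 44.83445, -68.30669
2. 40.65692, -135.80721
3. 43.16138, 0.51472
4. -85.26019, -104.92889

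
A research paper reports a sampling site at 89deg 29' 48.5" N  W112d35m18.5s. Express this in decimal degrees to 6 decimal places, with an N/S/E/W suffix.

89.496806° N, 112.588472° W

Latitude: 89° + 29/60 + 48.5/3600 = 89 + 0.483333 + 0.013472 = 89.4968056
λ: 112° + 35/60 + 18.5/3600 = 112 + 0.583333 + 0.005139 = 112.5884722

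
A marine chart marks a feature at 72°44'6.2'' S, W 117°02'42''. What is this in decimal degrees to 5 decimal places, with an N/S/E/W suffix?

Lat: 72° + 44/60 + 6.2/3600 = 72 + 0.733333 + 0.001722 = 72.735056
Lon: 2′ + 42″ = 2.70000′; 117 + 2.70000/60 = 117.045000

72.73506° S, 117.04500° W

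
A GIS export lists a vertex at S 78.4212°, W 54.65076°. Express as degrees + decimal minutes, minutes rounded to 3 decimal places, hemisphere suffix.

φ: minutes = (78.421200 − 78) × 60 = 25.27200
Longitude: fractional part 0.650760 → 39.04560 minutes

78° 25.272′ S, 54° 39.046′ W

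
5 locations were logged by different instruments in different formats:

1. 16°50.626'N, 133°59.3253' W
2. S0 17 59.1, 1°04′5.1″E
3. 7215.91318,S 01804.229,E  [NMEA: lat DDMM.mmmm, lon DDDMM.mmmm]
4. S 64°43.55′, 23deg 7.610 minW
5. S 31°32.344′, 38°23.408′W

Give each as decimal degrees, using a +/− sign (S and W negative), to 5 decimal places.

1. 16.84377, -133.98876
2. -0.29975, 1.06808
3. -72.26522, 18.07048
4. -64.72583, -23.12683
5. -31.53907, -38.39013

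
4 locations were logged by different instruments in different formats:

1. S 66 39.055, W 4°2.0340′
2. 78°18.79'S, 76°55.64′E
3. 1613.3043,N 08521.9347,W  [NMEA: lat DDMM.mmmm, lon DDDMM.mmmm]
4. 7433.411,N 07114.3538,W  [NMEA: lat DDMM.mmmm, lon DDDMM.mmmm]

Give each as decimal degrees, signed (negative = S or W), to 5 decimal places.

1. -66.65092, -4.03390
2. -78.31317, 76.92733
3. 16.22174, -85.36558
4. 74.55685, -71.23923

Point 1:
  Latitude: 39.055′ = 0.650917°; total 66.650917
  S ⇒ negate
  Lon: 4 + 2.034/60 = 4.033900
  hemisphere W, so the sign is −
Point 2:
  Latitude: 18.79′ = 0.313167°; total 78.313167
  hemisphere S, so the sign is −
  Longitude: 55.64′ = 0.927333°; total 76.927333
  E ⇒ keep positive
Point 3:
  Lat: split at 2 digits → 16° and 13.3043′; 16 + 13.3043/60 = 16.221738
  N → positive
  Longitude: degrees = first 3 digits = 85, minutes = 21.9347; 85 + 21.9347/60 = 85.365578
  W → negative
Point 4:
  φ: degrees = first 2 digits = 74, minutes = 33.411; 74 + 33.411/60 = 74.556850
  N ⇒ keep positive
  Longitude: degrees = first 3 digits = 71, minutes = 14.3538; 71 + 14.3538/60 = 71.239230
  W → negative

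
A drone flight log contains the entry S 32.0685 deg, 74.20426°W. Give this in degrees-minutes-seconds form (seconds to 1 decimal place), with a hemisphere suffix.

32°04′6.6″ S, 74°12′15.3″ W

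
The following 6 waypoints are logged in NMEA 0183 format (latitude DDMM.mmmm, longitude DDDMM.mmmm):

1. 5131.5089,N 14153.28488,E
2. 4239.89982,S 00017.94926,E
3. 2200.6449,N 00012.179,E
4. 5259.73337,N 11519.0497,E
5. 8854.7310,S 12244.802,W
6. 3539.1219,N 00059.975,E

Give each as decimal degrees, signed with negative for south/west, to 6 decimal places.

1. 51.525148, 141.888081
2. -42.664997, 0.299154
3. 22.010748, 0.202983
4. 52.995556, 115.317495
5. -88.912183, -122.746700
6. 35.652032, 0.999583

Point 1:
  φ: degrees = first 2 digits = 51, minutes = 31.5089; 51 + 31.5089/60 = 51.5251483
  N → positive
  λ: split at 3 digits → 141° and 53.28488′; 141 + 53.28488/60 = 141.8880813
  E → positive
Point 2:
  Latitude: split at 2 digits → 42° and 39.89982′; 42 + 39.89982/60 = 42.6649970
  hemisphere S, so the sign is −
  Lon: split at 3 digits → 000° and 17.94926′; 0 + 17.94926/60 = 0.2991543
  E ⇒ keep positive
Point 3:
  φ: split at 2 digits → 22° and 0.6449′; 22 + 0.6449/60 = 22.0107483
  N ⇒ keep positive
  λ: split at 3 digits → 000° and 12.179′; 0 + 12.179/60 = 0.2029833
  E → positive
Point 4:
  Latitude: degrees = first 2 digits = 52, minutes = 59.73337; 52 + 59.73337/60 = 52.9955562
  N ⇒ keep positive
  Lon: degrees = first 3 digits = 115, minutes = 19.0497; 115 + 19.0497/60 = 115.3174950
  E ⇒ keep positive
Point 5:
  φ: split at 2 digits → 88° and 54.731′; 88 + 54.731/60 = 88.9121833
  S ⇒ negate
  Longitude: split at 3 digits → 122° and 44.802′; 122 + 44.802/60 = 122.7467000
  hemisphere W, so the sign is −
Point 6:
  Lat: split at 2 digits → 35° and 39.1219′; 35 + 39.1219/60 = 35.6520317
  N ⇒ keep positive
  λ: split at 3 digits → 000° and 59.975′; 0 + 59.975/60 = 0.9995833
  E → positive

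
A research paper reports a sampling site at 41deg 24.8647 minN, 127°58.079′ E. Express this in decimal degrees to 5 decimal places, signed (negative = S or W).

Latitude: 41 + 24.8647/60 = 41.414412
N ⇒ keep positive
Lon: 58.079′ = 0.967983°; total 127.967983
E → positive

41.41441, 127.96798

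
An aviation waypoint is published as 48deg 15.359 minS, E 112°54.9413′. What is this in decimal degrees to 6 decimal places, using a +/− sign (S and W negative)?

-48.255983, 112.915688

φ: 48 + 15.359/60 = 48.2559833
S → negative
λ: 54.9413′ = 0.915688°; total 112.9156883
E → positive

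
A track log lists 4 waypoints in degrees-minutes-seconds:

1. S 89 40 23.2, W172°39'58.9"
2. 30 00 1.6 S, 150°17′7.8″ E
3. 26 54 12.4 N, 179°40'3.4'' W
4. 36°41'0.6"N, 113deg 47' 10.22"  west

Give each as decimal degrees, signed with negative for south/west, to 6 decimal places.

1. -89.673111, -172.666361
2. -30.000444, 150.285500
3. 26.903444, -179.667611
4. 36.683500, -113.786172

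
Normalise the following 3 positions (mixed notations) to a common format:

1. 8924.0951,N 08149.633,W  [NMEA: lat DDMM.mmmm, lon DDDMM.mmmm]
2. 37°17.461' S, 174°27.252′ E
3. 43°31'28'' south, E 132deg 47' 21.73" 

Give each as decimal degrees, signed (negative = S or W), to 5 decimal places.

1. 89.40159, -81.82722
2. -37.29102, 174.45420
3. -43.52444, 132.78937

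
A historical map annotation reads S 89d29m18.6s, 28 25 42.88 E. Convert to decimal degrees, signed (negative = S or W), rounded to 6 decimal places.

-89.488500, 28.428578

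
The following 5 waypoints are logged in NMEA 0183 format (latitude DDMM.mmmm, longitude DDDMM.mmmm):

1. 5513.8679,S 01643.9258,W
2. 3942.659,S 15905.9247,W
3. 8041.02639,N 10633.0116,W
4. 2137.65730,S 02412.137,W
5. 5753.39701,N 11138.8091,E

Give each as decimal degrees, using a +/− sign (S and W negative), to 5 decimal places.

1. -55.23113, -16.73210
2. -39.71098, -159.09875
3. 80.68377, -106.55019
4. -21.62762, -24.20228
5. 57.88995, 111.64682

Point 1:
  φ: degrees = first 2 digits = 55, minutes = 13.8679; 55 + 13.8679/60 = 55.231132
  S ⇒ negate
  λ: split at 3 digits → 016° and 43.9258′; 16 + 43.9258/60 = 16.732097
  hemisphere W, so the sign is −
Point 2:
  Latitude: degrees = first 2 digits = 39, minutes = 42.659; 39 + 42.659/60 = 39.710983
  S ⇒ negate
  λ: degrees = first 3 digits = 159, minutes = 5.9247; 159 + 5.9247/60 = 159.098745
  hemisphere W, so the sign is −
Point 3:
  φ: split at 2 digits → 80° and 41.02639′; 80 + 41.02639/60 = 80.683773
  N → positive
  Lon: split at 3 digits → 106° and 33.0116′; 106 + 33.0116/60 = 106.550193
  W ⇒ negate
Point 4:
  Lat: split at 2 digits → 21° and 37.6573′; 21 + 37.6573/60 = 21.627622
  S ⇒ negate
  Longitude: split at 3 digits → 024° and 12.137′; 24 + 12.137/60 = 24.202283
  W → negative
Point 5:
  φ: split at 2 digits → 57° and 53.39701′; 57 + 53.39701/60 = 57.889950
  N → positive
  Lon: degrees = first 3 digits = 111, minutes = 38.8091; 111 + 38.8091/60 = 111.646818
  E ⇒ keep positive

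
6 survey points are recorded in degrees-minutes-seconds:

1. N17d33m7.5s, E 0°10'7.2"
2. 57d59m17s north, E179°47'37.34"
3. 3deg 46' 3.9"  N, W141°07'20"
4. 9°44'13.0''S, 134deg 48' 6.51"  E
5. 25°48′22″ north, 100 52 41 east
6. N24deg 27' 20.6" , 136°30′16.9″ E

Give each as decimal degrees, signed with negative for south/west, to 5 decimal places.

1. 17.55208, 0.16867
2. 57.98806, 179.79371
3. 3.76775, -141.12222
4. -9.73694, 134.80181
5. 25.80611, 100.87806
6. 24.45572, 136.50469

Point 1:
  Latitude: 17° + 33/60 + 7.5/3600 = 17 + 0.550000 + 0.002083 = 17.552083
  N ⇒ keep positive
  Longitude: 0° + 10/60 + 7.2/3600 = 0 + 0.166667 + 0.002000 = 0.168667
  E → positive
Point 2:
  φ: 57° + 59/60 + 17/3600 = 57 + 0.983333 + 0.004722 = 57.988056
  N → positive
  Longitude: 47′ + 37.34″ = 47.62233′; 179 + 47.62233/60 = 179.793706
  E → positive
Point 3:
  Lat: 3° + 46/60 + 3.9/3600 = 3 + 0.766667 + 0.001083 = 3.767750
  N ⇒ keep positive
  Longitude: 141 + 7/60 + 20/3600 = 141.122222
  W ⇒ negate
Point 4:
  φ: 9 + 44/60 + 13/3600 = 9.736944
  S → negative
  Lon: 48′ + 6.51″ = 48.10850′; 134 + 48.10850/60 = 134.801808
  E → positive
Point 5:
  Lat: 25° + 48/60 + 22/3600 = 25 + 0.800000 + 0.006111 = 25.806111
  N → positive
  Lon: 52′ + 41″ = 52.68333′; 100 + 52.68333/60 = 100.878056
  E ⇒ keep positive
Point 6:
  Lat: 24 + 27/60 + 20.6/3600 = 24.455722
  N → positive
  Lon: 136° + 30/60 + 16.9/3600 = 136 + 0.500000 + 0.004694 = 136.504694
  E → positive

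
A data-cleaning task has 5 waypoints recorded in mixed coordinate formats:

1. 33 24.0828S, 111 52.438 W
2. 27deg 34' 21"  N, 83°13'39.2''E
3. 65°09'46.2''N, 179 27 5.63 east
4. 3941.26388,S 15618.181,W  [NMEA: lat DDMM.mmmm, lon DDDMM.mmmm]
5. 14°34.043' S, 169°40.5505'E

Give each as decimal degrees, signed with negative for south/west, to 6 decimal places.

1. -33.401380, -111.873967
2. 27.572500, 83.227556
3. 65.162833, 179.451564
4. -39.687731, -156.303017
5. -14.567383, 169.675842

Point 1:
  Latitude: 33 + 24.0828/60 = 33.4013800
  hemisphere S, so the sign is −
  Lon: 111 + 52.438/60 = 111.8739667
  hemisphere W, so the sign is −
Point 2:
  φ: 27° + 34/60 + 21/3600 = 27 + 0.566667 + 0.005833 = 27.5725000
  N → positive
  λ: 83 + 13/60 + 39.2/3600 = 83.2275556
  E → positive
Point 3:
  Lat: 9′ + 46.2″ = 9.77000′; 65 + 9.77000/60 = 65.1628333
  N → positive
  Lon: 27′ + 5.63″ = 27.09383′; 179 + 27.09383/60 = 179.4515639
  E ⇒ keep positive
Point 4:
  Latitude: split at 2 digits → 39° and 41.26388′; 39 + 41.26388/60 = 39.6877313
  S ⇒ negate
  λ: split at 3 digits → 156° and 18.181′; 156 + 18.181/60 = 156.3030167
  W ⇒ negate
Point 5:
  Lat: 14 + 34.043/60 = 14.5673833
  S → negative
  Lon: 169 + 40.5505/60 = 169.6758417
  E ⇒ keep positive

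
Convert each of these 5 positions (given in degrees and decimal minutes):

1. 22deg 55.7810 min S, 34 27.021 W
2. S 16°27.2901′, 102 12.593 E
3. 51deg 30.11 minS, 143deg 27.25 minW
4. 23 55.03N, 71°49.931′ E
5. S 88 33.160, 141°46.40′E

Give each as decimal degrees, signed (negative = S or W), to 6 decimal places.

Point 1:
  Latitude: 22 + 55.781/60 = 22.9296833
  hemisphere S, so the sign is −
  λ: 27.021′ = 0.450350°; total 34.4503500
  hemisphere W, so the sign is −
Point 2:
  Lat: 16 + 27.2901/60 = 16.4548350
  hemisphere S, so the sign is −
  Lon: 102 + 12.593/60 = 102.2098833
  E → positive
Point 3:
  φ: 30.11′ = 0.501833°; total 51.5018333
  S → negative
  Longitude: 143 + 27.25/60 = 143.4541667
  hemisphere W, so the sign is −
Point 4:
  φ: 23 + 55.03/60 = 23.9171667
  N ⇒ keep positive
  Longitude: 49.931′ = 0.832183°; total 71.8321833
  E ⇒ keep positive
Point 5:
  Lat: 88 + 33.16/60 = 88.5526667
  S → negative
  Longitude: 141 + 46.4/60 = 141.7733333
  E → positive

1. -22.929683, -34.450350
2. -16.454835, 102.209883
3. -51.501833, -143.454167
4. 23.917167, 71.832183
5. -88.552667, 141.773333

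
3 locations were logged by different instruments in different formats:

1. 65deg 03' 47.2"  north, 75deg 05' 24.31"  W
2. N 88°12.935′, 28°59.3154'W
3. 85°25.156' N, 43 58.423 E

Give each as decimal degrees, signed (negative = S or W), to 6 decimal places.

1. 65.063111, -75.090086
2. 88.215583, -28.988590
3. 85.419267, 43.973717

Point 1:
  φ: 65° + 3/60 + 47.2/3600 = 65 + 0.050000 + 0.013111 = 65.0631111
  N → positive
  Lon: 75 + 5/60 + 24.31/3600 = 75.0900861
  hemisphere W, so the sign is −
Point 2:
  Lat: 12.935′ = 0.215583°; total 88.2155833
  N → positive
  λ: 28 + 59.3154/60 = 28.9885900
  hemisphere W, so the sign is −
Point 3:
  Latitude: 25.156′ = 0.419267°; total 85.4192667
  N → positive
  Lon: 43 + 58.423/60 = 43.9737167
  E → positive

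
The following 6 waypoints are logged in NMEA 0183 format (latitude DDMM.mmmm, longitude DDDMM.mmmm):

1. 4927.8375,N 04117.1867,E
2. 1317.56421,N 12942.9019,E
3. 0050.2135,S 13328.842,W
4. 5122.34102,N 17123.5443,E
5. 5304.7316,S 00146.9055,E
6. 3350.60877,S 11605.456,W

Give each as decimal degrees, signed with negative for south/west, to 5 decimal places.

Point 1:
  Latitude: split at 2 digits → 49° and 27.8375′; 49 + 27.8375/60 = 49.463958
  N → positive
  Longitude: split at 3 digits → 041° and 17.1867′; 41 + 17.1867/60 = 41.286445
  E → positive
Point 2:
  Latitude: split at 2 digits → 13° and 17.56421′; 13 + 17.56421/60 = 13.292737
  N → positive
  Lon: split at 3 digits → 129° and 42.9019′; 129 + 42.9019/60 = 129.715032
  E ⇒ keep positive
Point 3:
  Lat: degrees = first 2 digits = 0, minutes = 50.2135; 0 + 50.2135/60 = 0.836892
  hemisphere S, so the sign is −
  Longitude: degrees = first 3 digits = 133, minutes = 28.842; 133 + 28.842/60 = 133.480700
  hemisphere W, so the sign is −
Point 4:
  Lat: degrees = first 2 digits = 51, minutes = 22.34102; 51 + 22.34102/60 = 51.372350
  N → positive
  λ: degrees = first 3 digits = 171, minutes = 23.5443; 171 + 23.5443/60 = 171.392405
  E ⇒ keep positive
Point 5:
  Latitude: split at 2 digits → 53° and 4.7316′; 53 + 4.7316/60 = 53.078860
  hemisphere S, so the sign is −
  λ: degrees = first 3 digits = 1, minutes = 46.9055; 1 + 46.9055/60 = 1.781758
  E ⇒ keep positive
Point 6:
  φ: degrees = first 2 digits = 33, minutes = 50.60877; 33 + 50.60877/60 = 33.843480
  hemisphere S, so the sign is −
  Longitude: split at 3 digits → 116° and 5.456′; 116 + 5.456/60 = 116.090933
  W ⇒ negate

1. 49.46396, 41.28645
2. 13.29274, 129.71503
3. -0.83689, -133.48070
4. 51.37235, 171.39241
5. -53.07886, 1.78176
6. -33.84348, -116.09093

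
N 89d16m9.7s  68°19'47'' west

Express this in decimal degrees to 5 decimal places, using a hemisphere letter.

Latitude: 16′ + 9.7″ = 16.16167′; 89 + 16.16167/60 = 89.269361
Lon: 68 + 19/60 + 47/3600 = 68.329722

89.26936° N, 68.32972° W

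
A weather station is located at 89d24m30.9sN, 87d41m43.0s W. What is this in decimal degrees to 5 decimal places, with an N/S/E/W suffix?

Lat: 24′ + 30.9″ = 24.51500′; 89 + 24.51500/60 = 89.408583
Longitude: 87 + 41/60 + 43/3600 = 87.695278

89.40858° N, 87.69528° W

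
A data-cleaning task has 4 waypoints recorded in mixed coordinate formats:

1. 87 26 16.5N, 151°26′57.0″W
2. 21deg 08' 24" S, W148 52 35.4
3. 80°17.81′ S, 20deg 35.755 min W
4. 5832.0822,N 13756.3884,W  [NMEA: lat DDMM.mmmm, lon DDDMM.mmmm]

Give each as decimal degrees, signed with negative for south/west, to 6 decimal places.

1. 87.437917, -151.449167
2. -21.140000, -148.876500
3. -80.296833, -20.595917
4. 58.534703, -137.939807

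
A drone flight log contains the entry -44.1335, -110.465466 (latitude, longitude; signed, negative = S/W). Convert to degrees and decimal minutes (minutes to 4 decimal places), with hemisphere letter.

44° 8.0100′ S, 110° 27.9280′ W

Latitude is negative → S; |value| = 44.133500
φ: minutes = (44.133500 − 44) × 60 = 8.010000
Longitude is negative → W; |value| = 110.465466
λ: fractional part 0.465466 → 27.927960 minutes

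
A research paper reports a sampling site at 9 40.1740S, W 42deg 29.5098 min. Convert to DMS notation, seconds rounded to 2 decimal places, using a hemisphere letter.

9°40′10.44″ S, 42°29′30.59″ W

Latitude: fractional minutes 0.17400 × 60 = 10.4400″
λ: fractional minutes 0.50980 × 60 = 30.5880″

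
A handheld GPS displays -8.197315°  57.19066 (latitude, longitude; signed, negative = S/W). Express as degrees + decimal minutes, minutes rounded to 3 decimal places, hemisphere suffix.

8° 11.839′ S, 57° 11.440′ E

Latitude is negative → S; |value| = 8.197315
φ: minutes = (8.197315 − 8) × 60 = 11.83890
Longitude: fractional part 0.190660 → 11.43960 minutes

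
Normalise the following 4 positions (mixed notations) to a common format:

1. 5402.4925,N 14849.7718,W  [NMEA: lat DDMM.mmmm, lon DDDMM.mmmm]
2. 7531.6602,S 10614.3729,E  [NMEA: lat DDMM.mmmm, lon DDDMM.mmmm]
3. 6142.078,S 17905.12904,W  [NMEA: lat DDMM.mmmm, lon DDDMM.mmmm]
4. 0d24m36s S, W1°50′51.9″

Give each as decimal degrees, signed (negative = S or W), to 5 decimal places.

Point 1:
  Latitude: degrees = first 2 digits = 54, minutes = 2.4925; 54 + 2.4925/60 = 54.041542
  N ⇒ keep positive
  Longitude: split at 3 digits → 148° and 49.7718′; 148 + 49.7718/60 = 148.829530
  W ⇒ negate
Point 2:
  Latitude: degrees = first 2 digits = 75, minutes = 31.6602; 75 + 31.6602/60 = 75.527670
  S ⇒ negate
  Longitude: degrees = first 3 digits = 106, minutes = 14.3729; 106 + 14.3729/60 = 106.239548
  E ⇒ keep positive
Point 3:
  φ: split at 2 digits → 61° and 42.078′; 61 + 42.078/60 = 61.701300
  S → negative
  Lon: degrees = first 3 digits = 179, minutes = 5.12904; 179 + 5.12904/60 = 179.085484
  hemisphere W, so the sign is −
Point 4:
  Latitude: 24′ + 36″ = 24.60000′; 0 + 24.60000/60 = 0.410000
  S → negative
  Lon: 1 + 50/60 + 51.9/3600 = 1.847750
  hemisphere W, so the sign is −

1. 54.04154, -148.82953
2. -75.52767, 106.23955
3. -61.70130, -179.08548
4. -0.41000, -1.84775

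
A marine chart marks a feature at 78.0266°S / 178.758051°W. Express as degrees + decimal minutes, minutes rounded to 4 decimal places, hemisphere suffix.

78° 1.5960′ S, 178° 45.4831′ W

φ: 78° + 0.026600 × 60 = 78° 1.596000′
Lon: minutes = (178.758051 − 178) × 60 = 45.483060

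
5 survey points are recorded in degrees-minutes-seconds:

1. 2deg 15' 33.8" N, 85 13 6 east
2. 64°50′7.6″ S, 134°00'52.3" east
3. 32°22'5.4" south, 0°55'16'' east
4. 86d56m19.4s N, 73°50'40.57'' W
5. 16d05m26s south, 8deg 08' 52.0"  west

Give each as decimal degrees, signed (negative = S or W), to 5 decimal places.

Point 1:
  Lat: 2 + 15/60 + 33.8/3600 = 2.259389
  N → positive
  λ: 13′ + 6″ = 13.10000′; 85 + 13.10000/60 = 85.218333
  E ⇒ keep positive
Point 2:
  Latitude: 64° + 50/60 + 7.6/3600 = 64 + 0.833333 + 0.002111 = 64.835444
  S → negative
  Lon: 134 + 0/60 + 52.3/3600 = 134.014528
  E ⇒ keep positive
Point 3:
  Lat: 22′ + 5.4″ = 22.09000′; 32 + 22.09000/60 = 32.368167
  S → negative
  λ: 0° + 55/60 + 16/3600 = 0 + 0.916667 + 0.004444 = 0.921111
  E ⇒ keep positive
Point 4:
  Latitude: 86° + 56/60 + 19.4/3600 = 86 + 0.933333 + 0.005389 = 86.938722
  N ⇒ keep positive
  Lon: 50′ + 40.57″ = 50.67617′; 73 + 50.67617/60 = 73.844603
  hemisphere W, so the sign is −
Point 5:
  Latitude: 16 + 5/60 + 26/3600 = 16.090556
  hemisphere S, so the sign is −
  Lon: 8 + 8/60 + 52/3600 = 8.147778
  W → negative

1. 2.25939, 85.21833
2. -64.83544, 134.01453
3. -32.36817, 0.92111
4. 86.93872, -73.84460
5. -16.09056, -8.14778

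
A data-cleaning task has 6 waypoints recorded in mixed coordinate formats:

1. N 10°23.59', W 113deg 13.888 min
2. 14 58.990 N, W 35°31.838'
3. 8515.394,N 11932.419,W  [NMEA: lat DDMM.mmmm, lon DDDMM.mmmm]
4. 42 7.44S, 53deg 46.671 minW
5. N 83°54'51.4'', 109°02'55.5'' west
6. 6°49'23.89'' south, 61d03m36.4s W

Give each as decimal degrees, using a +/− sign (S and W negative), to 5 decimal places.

1. 10.39317, -113.23147
2. 14.98317, -35.53063
3. 85.25657, -119.54032
4. -42.12400, -53.77785
5. 83.91428, -109.04875
6. -6.82330, -61.06011

Point 1:
  Latitude: 10 + 23.59/60 = 10.393167
  N ⇒ keep positive
  Lon: 13.888′ = 0.231467°; total 113.231467
  hemisphere W, so the sign is −
Point 2:
  Lat: 58.99′ = 0.983167°; total 14.983167
  N → positive
  Lon: 35 + 31.838/60 = 35.530633
  hemisphere W, so the sign is −
Point 3:
  Lat: split at 2 digits → 85° and 15.394′; 85 + 15.394/60 = 85.256567
  N ⇒ keep positive
  Lon: split at 3 digits → 119° and 32.419′; 119 + 32.419/60 = 119.540317
  W → negative
Point 4:
  Latitude: 7.44′ = 0.124000°; total 42.124000
  S ⇒ negate
  λ: 53 + 46.671/60 = 53.777850
  W ⇒ negate
Point 5:
  φ: 54′ + 51.4″ = 54.85667′; 83 + 54.85667/60 = 83.914278
  N → positive
  Lon: 2′ + 55.5″ = 2.92500′; 109 + 2.92500/60 = 109.048750
  hemisphere W, so the sign is −
Point 6:
  Lat: 6° + 49/60 + 23.89/3600 = 6 + 0.816667 + 0.006636 = 6.823303
  S → negative
  Longitude: 61° + 3/60 + 36.4/3600 = 61 + 0.050000 + 0.010111 = 61.060111
  W → negative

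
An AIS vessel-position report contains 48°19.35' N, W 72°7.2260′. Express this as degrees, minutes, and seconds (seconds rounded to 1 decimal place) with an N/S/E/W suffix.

48°19′21.0″ N, 72°07′13.6″ W

Lat: 19.35000′ → 19′ and 0.35000 × 60 = 21.000″
λ: 7.22600′ → 7′ and 0.22600 × 60 = 13.560″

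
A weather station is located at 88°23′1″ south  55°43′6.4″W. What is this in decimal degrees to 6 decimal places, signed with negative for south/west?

Latitude: 88° + 23/60 + 1/3600 = 88 + 0.383333 + 0.000278 = 88.3836111
S → negative
Longitude: 55° + 43/60 + 6.4/3600 = 55 + 0.716667 + 0.001778 = 55.7184444
hemisphere W, so the sign is −

-88.383611, -55.718444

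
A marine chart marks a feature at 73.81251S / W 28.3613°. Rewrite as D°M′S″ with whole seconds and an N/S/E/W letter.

73°48′45″ S, 28°21′41″ W

Latitude: whole degrees 73; 48.75060′ → 48′ and 45.04″
Lon: 0.361300° → 21.67800′; 0.67800 × 60 = 40.68″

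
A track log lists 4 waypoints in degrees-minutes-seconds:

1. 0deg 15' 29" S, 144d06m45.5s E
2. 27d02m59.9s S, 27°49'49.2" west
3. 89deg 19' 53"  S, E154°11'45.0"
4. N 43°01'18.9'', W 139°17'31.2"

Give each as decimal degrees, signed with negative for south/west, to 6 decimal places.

Point 1:
  Latitude: 15′ + 29″ = 15.48333′; 0 + 15.48333/60 = 0.2580556
  S ⇒ negate
  λ: 6′ + 45.5″ = 6.75833′; 144 + 6.75833/60 = 144.1126389
  E ⇒ keep positive
Point 2:
  Latitude: 2′ + 59.9″ = 2.99833′; 27 + 2.99833/60 = 27.0499722
  hemisphere S, so the sign is −
  Lon: 49′ + 49.2″ = 49.82000′; 27 + 49.82000/60 = 27.8303333
  W ⇒ negate
Point 3:
  φ: 89° + 19/60 + 53/3600 = 89 + 0.316667 + 0.014722 = 89.3313889
  S → negative
  Longitude: 154 + 11/60 + 45/3600 = 154.1958333
  E → positive
Point 4:
  Latitude: 43° + 1/60 + 18.9/3600 = 43 + 0.016667 + 0.005250 = 43.0219167
  N ⇒ keep positive
  Lon: 139° + 17/60 + 31.2/3600 = 139 + 0.283333 + 0.008667 = 139.2920000
  W ⇒ negate

1. -0.258056, 144.112639
2. -27.049972, -27.830333
3. -89.331389, 154.195833
4. 43.021917, -139.292000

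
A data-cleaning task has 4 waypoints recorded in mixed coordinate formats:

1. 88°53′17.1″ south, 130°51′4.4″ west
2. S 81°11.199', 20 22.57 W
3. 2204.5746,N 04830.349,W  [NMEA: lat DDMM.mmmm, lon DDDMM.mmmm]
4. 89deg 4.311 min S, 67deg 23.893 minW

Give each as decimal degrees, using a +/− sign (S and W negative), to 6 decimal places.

1. -88.888083, -130.851222
2. -81.186650, -20.376167
3. 22.076243, -48.505817
4. -89.071850, -67.398217

Point 1:
  Latitude: 53′ + 17.1″ = 53.28500′; 88 + 53.28500/60 = 88.8880833
  S ⇒ negate
  Longitude: 130 + 51/60 + 4.4/3600 = 130.8512222
  W → negative
Point 2:
  φ: 11.199′ = 0.186650°; total 81.1866500
  S → negative
  Lon: 20 + 22.57/60 = 20.3761667
  hemisphere W, so the sign is −
Point 3:
  Lat: split at 2 digits → 22° and 4.5746′; 22 + 4.5746/60 = 22.0762433
  N → positive
  Longitude: split at 3 digits → 048° and 30.349′; 48 + 30.349/60 = 48.5058167
  W ⇒ negate
Point 4:
  φ: 89 + 4.311/60 = 89.0718500
  S → negative
  Longitude: 67 + 23.893/60 = 67.3982167
  hemisphere W, so the sign is −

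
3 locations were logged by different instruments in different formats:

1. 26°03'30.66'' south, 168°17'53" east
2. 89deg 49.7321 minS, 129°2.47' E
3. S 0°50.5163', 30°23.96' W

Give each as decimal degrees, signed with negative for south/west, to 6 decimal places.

1. -26.058517, 168.298056
2. -89.828868, 129.041167
3. -0.841938, -30.399333

Point 1:
  Latitude: 3′ + 30.66″ = 3.51100′; 26 + 3.51100/60 = 26.0585167
  S ⇒ negate
  Longitude: 17′ + 53″ = 17.88333′; 168 + 17.88333/60 = 168.2980556
  E ⇒ keep positive
Point 2:
  Lat: 89 + 49.7321/60 = 89.8288683
  S ⇒ negate
  Lon: 2.47′ = 0.041167°; total 129.0411667
  E → positive
Point 3:
  φ: 50.5163′ = 0.841938°; total 0.8419383
  S → negative
  Lon: 30 + 23.96/60 = 30.3993333
  W → negative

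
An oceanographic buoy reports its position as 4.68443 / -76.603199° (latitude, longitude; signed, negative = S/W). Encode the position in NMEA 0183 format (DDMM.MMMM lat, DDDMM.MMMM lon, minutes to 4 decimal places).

Latitude: minutes = (4.684430 − 4) × 60 = 41.065800
Longitude is negative → W; |value| = 76.603199
Lon: minutes = (76.603199 − 76) × 60 = 36.191940

0441.0658,N / 07636.1919,W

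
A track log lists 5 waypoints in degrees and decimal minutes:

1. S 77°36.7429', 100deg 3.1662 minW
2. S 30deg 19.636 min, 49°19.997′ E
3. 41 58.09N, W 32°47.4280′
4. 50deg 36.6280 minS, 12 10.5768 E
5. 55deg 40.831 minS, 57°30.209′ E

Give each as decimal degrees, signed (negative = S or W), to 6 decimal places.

1. -77.612382, -100.052770
2. -30.327267, 49.333283
3. 41.968167, -32.790467
4. -50.610467, 12.176280
5. -55.680517, 57.503483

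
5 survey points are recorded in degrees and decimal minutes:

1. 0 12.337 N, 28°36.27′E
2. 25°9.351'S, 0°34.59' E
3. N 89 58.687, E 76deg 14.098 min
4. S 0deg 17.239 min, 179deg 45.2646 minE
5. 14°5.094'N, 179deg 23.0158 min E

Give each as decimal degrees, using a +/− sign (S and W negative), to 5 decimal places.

Point 1:
  Latitude: 12.337′ = 0.205617°; total 0.205617
  N ⇒ keep positive
  Longitude: 36.27′ = 0.604500°; total 28.604500
  E ⇒ keep positive
Point 2:
  Latitude: 25 + 9.351/60 = 25.155850
  S → negative
  λ: 34.59′ = 0.576500°; total 0.576500
  E ⇒ keep positive
Point 3:
  Latitude: 89 + 58.687/60 = 89.978117
  N → positive
  λ: 14.098′ = 0.234967°; total 76.234967
  E ⇒ keep positive
Point 4:
  φ: 0 + 17.239/60 = 0.287317
  S → negative
  Longitude: 179 + 45.2646/60 = 179.754410
  E → positive
Point 5:
  Latitude: 5.094′ = 0.084900°; total 14.084900
  N ⇒ keep positive
  Longitude: 23.0158′ = 0.383597°; total 179.383597
  E → positive

1. 0.20562, 28.60450
2. -25.15585, 0.57650
3. 89.97812, 76.23497
4. -0.28732, 179.75441
5. 14.08490, 179.38360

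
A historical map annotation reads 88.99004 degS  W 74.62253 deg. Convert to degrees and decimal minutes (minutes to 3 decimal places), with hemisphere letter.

φ: minutes = (88.990040 − 88) × 60 = 59.40240
λ: fractional part 0.622530 → 37.35180 minutes

88° 59.402′ S, 74° 37.352′ W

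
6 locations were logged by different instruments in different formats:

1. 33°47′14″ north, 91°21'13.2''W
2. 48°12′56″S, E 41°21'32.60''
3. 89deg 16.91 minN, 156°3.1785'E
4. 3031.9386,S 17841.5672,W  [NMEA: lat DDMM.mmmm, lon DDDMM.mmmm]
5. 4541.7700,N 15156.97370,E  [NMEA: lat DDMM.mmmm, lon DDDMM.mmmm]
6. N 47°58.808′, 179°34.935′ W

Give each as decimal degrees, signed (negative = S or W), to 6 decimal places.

1. 33.787222, -91.353667
2. -48.215556, 41.359056
3. 89.281833, 156.052975
4. -30.532310, -178.692787
5. 45.696167, 151.949562
6. 47.980133, -179.582250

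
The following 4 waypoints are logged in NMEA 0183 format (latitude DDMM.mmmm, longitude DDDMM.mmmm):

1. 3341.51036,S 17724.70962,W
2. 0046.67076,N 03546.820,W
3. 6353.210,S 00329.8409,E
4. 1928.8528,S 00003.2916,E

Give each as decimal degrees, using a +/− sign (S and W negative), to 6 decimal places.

Point 1:
  Latitude: split at 2 digits → 33° and 41.51036′; 33 + 41.51036/60 = 33.6918393
  hemisphere S, so the sign is −
  Longitude: degrees = first 3 digits = 177, minutes = 24.70962; 177 + 24.70962/60 = 177.4118270
  hemisphere W, so the sign is −
Point 2:
  φ: degrees = first 2 digits = 0, minutes = 46.67076; 0 + 46.67076/60 = 0.7778460
  N → positive
  Lon: degrees = first 3 digits = 35, minutes = 46.82; 35 + 46.82/60 = 35.7803333
  hemisphere W, so the sign is −
Point 3:
  Latitude: degrees = first 2 digits = 63, minutes = 53.21; 63 + 53.21/60 = 63.8868333
  hemisphere S, so the sign is −
  λ: split at 3 digits → 003° and 29.8409′; 3 + 29.8409/60 = 3.4973483
  E ⇒ keep positive
Point 4:
  Latitude: degrees = first 2 digits = 19, minutes = 28.8528; 19 + 28.8528/60 = 19.4808800
  hemisphere S, so the sign is −
  Longitude: degrees = first 3 digits = 0, minutes = 3.2916; 0 + 3.2916/60 = 0.0548600
  E → positive

1. -33.691839, -177.411827
2. 0.777846, -35.780333
3. -63.886833, 3.497348
4. -19.480880, 0.054860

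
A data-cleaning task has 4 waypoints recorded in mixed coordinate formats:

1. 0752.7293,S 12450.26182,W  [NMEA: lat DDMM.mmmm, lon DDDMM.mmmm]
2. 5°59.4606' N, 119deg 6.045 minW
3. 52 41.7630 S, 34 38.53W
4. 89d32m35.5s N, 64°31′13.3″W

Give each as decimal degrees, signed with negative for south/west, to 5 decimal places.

1. -7.87882, -124.83770
2. 5.99101, -119.10075
3. -52.69605, -34.64217
4. 89.54319, -64.52036

Point 1:
  Lat: degrees = first 2 digits = 7, minutes = 52.7293; 7 + 52.7293/60 = 7.878822
  S ⇒ negate
  λ: split at 3 digits → 124° and 50.26182′; 124 + 50.26182/60 = 124.837697
  W ⇒ negate
Point 2:
  Lat: 59.4606′ = 0.991010°; total 5.991010
  N ⇒ keep positive
  λ: 119 + 6.045/60 = 119.100750
  hemisphere W, so the sign is −
Point 3:
  Lat: 41.763′ = 0.696050°; total 52.696050
  hemisphere S, so the sign is −
  λ: 34 + 38.53/60 = 34.642167
  W ⇒ negate
Point 4:
  Latitude: 89 + 32/60 + 35.5/3600 = 89.543194
  N ⇒ keep positive
  Lon: 31′ + 13.3″ = 31.22167′; 64 + 31.22167/60 = 64.520361
  W ⇒ negate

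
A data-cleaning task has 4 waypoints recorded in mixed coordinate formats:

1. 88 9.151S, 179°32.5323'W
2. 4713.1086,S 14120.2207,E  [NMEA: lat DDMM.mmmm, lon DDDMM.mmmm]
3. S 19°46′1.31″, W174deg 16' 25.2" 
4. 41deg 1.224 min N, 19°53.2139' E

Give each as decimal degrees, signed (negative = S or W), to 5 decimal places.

1. -88.15252, -179.54221
2. -47.21848, 141.33701
3. -19.76703, -174.27367
4. 41.02040, 19.88690

Point 1:
  φ: 88 + 9.151/60 = 88.152517
  S ⇒ negate
  Lon: 179 + 32.5323/60 = 179.542205
  W → negative
Point 2:
  Latitude: split at 2 digits → 47° and 13.1086′; 47 + 13.1086/60 = 47.218477
  S ⇒ negate
  Longitude: split at 3 digits → 141° and 20.2207′; 141 + 20.2207/60 = 141.337012
  E → positive
Point 3:
  φ: 46′ + 1.31″ = 46.02183′; 19 + 46.02183/60 = 19.767031
  S ⇒ negate
  λ: 174° + 16/60 + 25.2/3600 = 174 + 0.266667 + 0.007000 = 174.273667
  W ⇒ negate
Point 4:
  Latitude: 1.224′ = 0.020400°; total 41.020400
  N → positive
  Lon: 19 + 53.2139/60 = 19.886898
  E ⇒ keep positive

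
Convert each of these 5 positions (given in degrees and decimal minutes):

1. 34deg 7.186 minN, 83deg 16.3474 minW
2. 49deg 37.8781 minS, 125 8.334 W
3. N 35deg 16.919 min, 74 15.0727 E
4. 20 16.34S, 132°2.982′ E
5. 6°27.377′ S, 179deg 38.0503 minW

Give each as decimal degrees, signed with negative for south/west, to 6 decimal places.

1. 34.119767, -83.272457
2. -49.631302, -125.138900
3. 35.281983, 74.251212
4. -20.272333, 132.049700
5. -6.456283, -179.634172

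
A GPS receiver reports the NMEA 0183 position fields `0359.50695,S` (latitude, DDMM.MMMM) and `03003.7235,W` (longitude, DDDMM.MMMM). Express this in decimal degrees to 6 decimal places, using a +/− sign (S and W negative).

Latitude: split at 2 digits → 03° and 59.50695′; 3 + 59.50695/60 = 3.9917825
S ⇒ negate
Lon: split at 3 digits → 030° and 3.7235′; 30 + 3.7235/60 = 30.0620583
W → negative

-3.991783, -30.062058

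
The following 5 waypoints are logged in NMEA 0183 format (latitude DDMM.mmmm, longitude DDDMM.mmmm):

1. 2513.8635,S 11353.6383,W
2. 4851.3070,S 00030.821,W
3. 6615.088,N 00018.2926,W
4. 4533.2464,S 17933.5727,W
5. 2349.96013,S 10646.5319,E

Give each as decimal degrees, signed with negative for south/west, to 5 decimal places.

1. -25.23106, -113.89397
2. -48.85512, -0.51368
3. 66.25147, -0.30488
4. -45.55411, -179.55955
5. -23.83267, 106.77553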